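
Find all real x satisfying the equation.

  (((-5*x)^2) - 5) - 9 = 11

Step 1. [(((-5*x)^2) - 5) - 9 = 11] peel the -9: add 9 from each side. So sub: ((-5*x)^2) - 5 = 20.
Step 2. [((-5*x)^2) - 5 = 20] peel the -5: add 5 from each side ⇒ sub: (-5*x)^2 = 25.
Step 3. [(-5*x)^2 = 25] √ both sides: 25 ≥ 0 gives two branches ⇒ sqrt: -5*x = 5 or -5.
Step 4. [-5*x = 5 or -5] -5·(inner) — divide through by -5. So div: x = -1 or 1.

Answer: x ∈ {-1, 1}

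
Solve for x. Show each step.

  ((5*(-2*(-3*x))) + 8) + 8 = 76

Step 1. [((5*(-2*(-3*x))) + 8) + 8 = 76] the outer +8 inverts by subtracting 8, so sub: (5*(-2*(-3*x))) + 8 = 68.
Step 2. [(5*(-2*(-3*x))) + 8 = 68] +8 is outermost — subtract 8 both sides. So sub: 5*(-2*(-3*x)) = 60.
Step 3. [5*(-2*(-3*x)) = 60] leading coefficient 5: divide by 5, so div: -2*(-3*x) = 12.
Step 4. [-2*(-3*x) = 12] -2 out front; divide by -2. So div: -3*x = -6.
Step 5. [-3*x = -6] -3·(inner) — divide through by -3 ⇒ div: x = 2.

Answer: x ∈ {2}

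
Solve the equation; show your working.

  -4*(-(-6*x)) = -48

Step 1. [-4*(-(-6*x)) = -48] -4 out front; divide by -4. So div: -(-6*x) = 12.
Step 2. [-(-6*x) = 12] flip signs both sides. So neg: -6*x = -12.
Step 3. [-6*x = -12] leading coefficient -6: divide by -6, so div: x = 2.

Answer: x ∈ {2}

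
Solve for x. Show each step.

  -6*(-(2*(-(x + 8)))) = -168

Step 1. [-6*(-(2*(-(x + 8)))) = -168] leading coefficient -6: divide by -6 ⇒ div: -(2*(-(x + 8))) = 28.
Step 2. [-(2*(-(x + 8))) = 28] leading − — multiply by −1. So neg: 2*(-(x + 8)) = -28.
Step 3. [2*(-(x + 8)) = -28] 2 out front; divide by 2, so div: -(x + 8) = -14.
Step 4. [-(x + 8) = -14] leading − — multiply by −1 ⇒ neg: x + 8 = 14.
Step 5. [x + 8 = 14] subtract 8: x sits inside (… + 8) ⇒ sub: x = 6.

Answer: x ∈ {6}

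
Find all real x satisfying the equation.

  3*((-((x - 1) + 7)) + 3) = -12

Step 1. [3*((-((x - 1) + 7)) + 3) = -12] leading coefficient 3: divide by 3. So div: (-((x - 1) + 7)) + 3 = -4.
Step 2. [(-((x - 1) + 7)) + 3 = -4] +3 is outermost — subtract 3 both sides, so sub: -((x - 1) + 7) = -7.
Step 3. [-((x - 1) + 7) = -7] leading − — multiply by −1. So neg: (x - 1) + 7 = 7.
Step 4. [(x - 1) + 7 = 7] subtract 7: x sits inside (… + 7) ⇒ sub: x - 1 = 0.
Step 5. [x - 1 = 0] the outer -1 inverts by adding 1. So sub: x = 1.

Answer: x ∈ {1}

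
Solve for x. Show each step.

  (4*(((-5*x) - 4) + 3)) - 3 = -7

Step 1. [(4*(((-5*x) - 4) + 3)) - 3 = -7] the outer -3 inverts by adding 3. So sub: 4*(((-5*x) - 4) + 3) = -4.
Step 2. [4*(((-5*x) - 4) + 3) = -4] 4·(inner) — divide through by 4 ⇒ div: ((-5*x) - 4) + 3 = -1.
Step 3. [((-5*x) - 4) + 3 = -1] 3 comes off first (subtract 3) ⇒ sub: (-5*x) - 4 = -4.
Step 4. [(-5*x) - 4 = -4] the outer -4 inverts by adding 4, so sub: -5*x = 0.
Step 5. [-5*x = 0] leading coefficient -5: divide by -5 ⇒ div: x = 0.

Answer: x ∈ {0}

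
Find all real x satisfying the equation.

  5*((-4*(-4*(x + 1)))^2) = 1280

Step 1. [5*((-4*(-4*(x + 1)))^2) = 1280] divide by the outer 5. So div: (-4*(-4*(x + 1)))^2 = 256.
Step 2. [(-4*(-4*(x + 1)))^2 = 256] 256 ≥ 0, LHS is (·)² — take ±√. So sqrt: -4*(-4*(x + 1)) = 16 or -16.
Step 3. [-4*(-4*(x + 1)) = 16 or -16] divide by the outer -4 ⇒ div: -4*(x + 1) = -4 or 4.
Step 4. [-4*(x + 1) = -4 or 4] LHS = -4·(…); ÷-4 both sides. So div: x + 1 = 1 or -1.
Step 5. [x + 1 = 1 or -1] subtract 1: x sits inside (… + 1) ⇒ sub: x = 0 or -2.

Answer: x ∈ {-2, 0}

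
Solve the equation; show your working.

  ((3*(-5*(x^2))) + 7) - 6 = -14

Step 1. [((3*(-5*(x^2))) + 7) - 6 = -14] add 6: x sits inside (… - 6) ⇒ sub: (3*(-5*(x^2))) + 7 = -8.
Step 2. [(3*(-5*(x^2))) + 7 = -8] subtract 7: x sits inside (… + 7) ⇒ sub: 3*(-5*(x^2)) = -15.
Step 3. [3*(-5*(x^2)) = -15] LHS = 3·(…); ÷3 both sides, so div: -5*(x^2) = -5.
Step 4. [-5*(x^2) = -5] divide by the outer -5, so div: x^2 = 1.
Step 5. [x^2 = 1] √ both sides: 1 ≥ 0 gives two branches ⇒ sqrt: x = 1 or -1.

Answer: x ∈ {-1, 1}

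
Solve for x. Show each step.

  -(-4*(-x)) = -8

Step 1. [-(-4*(-x)) = -8] LHS negated; negate both sides ⇒ neg: -4*(-x) = 8.
Step 2. [-4*(-x) = 8] -4·(inner) — divide through by -4, so div: -x = -2.
Step 3. [-x = -2] flip signs both sides, so neg: x = 2.

Answer: x ∈ {2}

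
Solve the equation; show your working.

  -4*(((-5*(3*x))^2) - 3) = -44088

Step 1. [-4*(((-5*(3*x))^2) - 3) = -44088] -4 out front; divide by -4 ⇒ div: ((-5*(3*x))^2) - 3 = 11022.
Step 2. [((-5*(3*x))^2) - 3 = 11022] 3 comes off first (add 3), so sub: (-5*(3*x))^2 = 11025.
Step 3. [(-5*(3*x))^2 = 11025] √ both sides: 11025 ≥ 0 gives two branches ⇒ sqrt: -5*(3*x) = 105 or -105.
Step 4. [-5*(3*x) = 105 or -105] -5 out front; divide by -5, so div: 3*x = -21 or 21.
Step 5. [3*x = -21 or 21] 3·(inner) — divide through by 3, so div: x = -7 or 7.

Answer: x ∈ {-7, 7}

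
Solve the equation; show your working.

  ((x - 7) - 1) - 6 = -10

Step 1. [((x - 7) - 1) - 6 = -10] 6 comes off first (add 6). So sub: (x - 7) - 1 = -4.
Step 2. [(x - 7) - 1 = -4] -1 is outermost — add 1 both sides. So sub: x - 7 = -3.
Step 3. [x - 7 = -3] peel the -7: add 7 from each side. So sub: x = 4.

Answer: x ∈ {4}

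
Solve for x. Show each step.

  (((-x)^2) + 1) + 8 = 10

Step 1. [(((-x)^2) + 1) + 8 = 10] peel the +8: subtract 8 from each side ⇒ sub: ((-x)^2) + 1 = 2.
Step 2. [((-x)^2) + 1 = 2] peel the +1: subtract 1 from each side. So sub: (-x)^2 = 1.
Step 3. [(-x)^2 = 1] LHS squared, RHS 1 ≥ 0: apply √ (±) ⇒ sqrt: -x = 1 or -1.
Step 4. [-x = 1 or -1] flip signs both sides, so neg: x = -1 or 1.

Answer: x ∈ {-1, 1}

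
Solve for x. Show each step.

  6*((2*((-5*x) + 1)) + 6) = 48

Step 1. [6*((2*((-5*x) + 1)) + 6) = 48] divide by the outer 6. So div: (2*((-5*x) + 1)) + 6 = 8.
Step 2. [(2*((-5*x) + 1)) + 6 = 8] 2 divides every term; factor it out, so factor: ((-5*x) + 1) + 3 = 4.
Step 3. [((-5*x) + 1) + 3 = 4] subtract 3: x sits inside (… + 3), so sub: (-5*x) + 1 = 1.
Step 4. [(-5*x) + 1 = 1] +1 is outermost — subtract 1 both sides. So sub: -5*x = 0.
Step 5. [-5*x = 0] leading coefficient -5: divide by -5. So div: x = 0.

Answer: x ∈ {0}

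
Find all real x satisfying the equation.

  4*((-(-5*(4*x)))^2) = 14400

Step 1. [4*((-(-5*(4*x)))^2) = 14400] LHS = 4·(…); ÷4 both sides. So div: (-(-5*(4*x)))^2 = 3600.
Step 2. [(-(-5*(4*x)))^2 = 3600] √ both sides: 3600 ≥ 0 gives two branches, so sqrt: -(-5*(4*x)) = 60 or -60.
Step 3. [-(-5*(4*x)) = 60 or -60] flip signs both sides, so neg: -5*(4*x) = -60 or 60.
Step 4. [-5*(4*x) = -60 or 60] leading coefficient -5: divide by -5, so div: 4*x = 12 or -12.
Step 5. [4*x = 12 or -12] divide by the outer 4 ⇒ div: x = 3 or -3.

Answer: x ∈ {-3, 3}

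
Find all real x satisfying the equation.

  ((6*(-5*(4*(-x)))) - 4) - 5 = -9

Step 1. [((6*(-5*(4*(-x)))) - 4) - 5 = -9] -5 is outermost — add 5 both sides. So sub: (6*(-5*(4*(-x)))) - 4 = -4.
Step 2. [(6*(-5*(4*(-x)))) - 4 = -4] 4 comes off first (add 4), so sub: 6*(-5*(4*(-x))) = 0.
Step 3. [6*(-5*(4*(-x))) = 0] leading coefficient 6: divide by 6 ⇒ div: -5*(4*(-x)) = 0.
Step 4. [-5*(4*(-x)) = 0] leading coefficient -5: divide by -5, so div: 4*(-x) = 0.
Step 5. [4*(-x) = 0] 4·(inner) — divide through by 4. So div: -x = 0.
Step 6. [-x = 0] leading − — multiply by −1 ⇒ neg: x = 0.

Answer: x ∈ {0}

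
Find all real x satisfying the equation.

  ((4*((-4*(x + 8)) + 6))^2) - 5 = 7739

Step 1. [((4*((-4*(x + 8)) + 6))^2) - 5 = 7739] peel the -5: add 5 from each side ⇒ sub: (4*((-4*(x + 8)) + 6))^2 = 7744.
Step 2. [(4*((-4*(x + 8)) + 6))^2 = 7744] 7744 ≥ 0, LHS is (·)² — take ±√, so sqrt: 4*((-4*(x + 8)) + 6) = 88 or -88.
Step 3. [4*((-4*(x + 8)) + 6) = 88 or -88] leading coefficient 4: divide by 4, so div: (-4*(x + 8)) + 6 = 22 or -22.
Step 4. [(-4*(x + 8)) + 6 = 22 or -22] peel the +6: subtract 6 from each side, so sub: -4*(x + 8) = 16 or -28.
Step 5. [-4*(x + 8) = 16 or -28] -4 out front; divide by -4, so div: x + 8 = -4 or 7.
Step 6. [x + 8 = -4 or 7] the outer +8 inverts by subtracting 8, so sub: x = -12 or -1.

Answer: x ∈ {-12, -1}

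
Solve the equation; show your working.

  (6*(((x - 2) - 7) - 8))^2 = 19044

Step 1. [(6*(((x - 2) - 7) - 8))^2 = 19044] 19044 ≥ 0, LHS is (·)² — take ±√, so sqrt: 6*(((x - 2) - 7) - 8) = 138 or -138.
Step 2. [6*(((x - 2) - 7) - 8) = 138 or -138] LHS = 6·(…); ÷6 both sides ⇒ div: ((x - 2) - 7) - 8 = 23 or -23.
Step 3. [((x - 2) - 7) - 8 = 23 or -23] the outer -8 inverts by adding 8, so sub: (x - 2) - 7 = 31 or -15.
Step 4. [(x - 2) - 7 = 31 or -15] -7 is outermost — add 7 both sides, so sub: x - 2 = 38 or -8.
Step 5. [x - 2 = 38 or -8] -2 is outermost — add 2 both sides. So sub: x = 40 or -6.

Answer: x ∈ {-6, 40}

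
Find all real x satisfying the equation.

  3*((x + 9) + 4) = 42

Step 1. [3*((x + 9) + 4) = 42] 3·(inner) — divide through by 3. So div: (x + 9) + 4 = 14.
Step 2. [(x + 9) + 4 = 14] 4 comes off first (subtract 4), so sub: x + 9 = 10.
Step 3. [x + 9 = 10] the outer +9 inverts by subtracting 9 ⇒ sub: x = 1.

Answer: x ∈ {1}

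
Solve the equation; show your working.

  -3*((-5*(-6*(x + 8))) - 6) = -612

Step 1. [-3*((-5*(-6*(x + 8))) - 6) = -612] LHS = -3·(…); ÷-3 both sides ⇒ div: (-5*(-6*(x + 8))) - 6 = 204.
Step 2. [(-5*(-6*(x + 8))) - 6 = 204] add 6: x sits inside (… - 6), so sub: -5*(-6*(x + 8)) = 210.
Step 3. [-5*(-6*(x + 8)) = 210] -5 out front; divide by -5 ⇒ div: -6*(x + 8) = -42.
Step 4. [-6*(x + 8) = -42] leading coefficient -6: divide by -6 ⇒ div: x + 8 = 7.
Step 5. [x + 8 = 7] subtract 8: x sits inside (… + 8) ⇒ sub: x = -1.

Answer: x ∈ {-1}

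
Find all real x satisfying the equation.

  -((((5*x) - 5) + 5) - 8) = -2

Step 1. [-((((5*x) - 5) + 5) - 8) = -2] LHS negated; negate both sides, so neg: (((5*x) - 5) + 5) - 8 = 2.
Step 2. [(((5*x) - 5) + 5) - 8 = 2] peel the -8: add 8 from each side ⇒ sub: ((5*x) - 5) + 5 = 10.
Step 3. [((5*x) - 5) + 5 = 10] +5 is outermost — subtract 5 both sides. So sub: (5*x) - 5 = 5.
Step 4. [(5*x) - 5 = 5] 5 divides every term; factor it out, so factor: x - 1 = 1.
Step 5. [x - 1 = 1] 1 comes off first (add 1). So sub: x = 2.

Answer: x ∈ {2}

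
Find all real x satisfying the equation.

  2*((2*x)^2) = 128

Step 1. [2*((2*x)^2) = 128] 2 out front; divide by 2 ⇒ div: (2*x)^2 = 64.
Step 2. [(2*x)^2 = 64] LHS squared, RHS 64 ≥ 0: apply √ (±). So sqrt: 2*x = 8 or -8.
Step 3. [2*x = 8 or -8] divide by the outer 2 ⇒ div: x = 4 or -4.

Answer: x ∈ {-4, 4}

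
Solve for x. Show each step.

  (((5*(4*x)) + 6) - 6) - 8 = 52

Step 1. [(((5*(4*x)) + 6) - 6) - 8 = 52] add 8: x sits inside (… - 8). So sub: ((5*(4*x)) + 6) - 6 = 60.
Step 2. [((5*(4*x)) + 6) - 6 = 60] add 6: x sits inside (… - 6), so sub: (5*(4*x)) + 6 = 66.
Step 3. [(5*(4*x)) + 6 = 66] subtract 6: x sits inside (… + 6). So sub: 5*(4*x) = 60.
Step 4. [5*(4*x) = 60] 5·(inner) — divide through by 5. So div: 4*x = 12.
Step 5. [4*x = 12] 4 out front; divide by 4. So div: x = 3.

Answer: x ∈ {3}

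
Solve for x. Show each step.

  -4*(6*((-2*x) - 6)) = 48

Step 1. [-4*(6*((-2*x) - 6)) = 48] divide by the outer -4, so div: 6*((-2*x) - 6) = -12.
Step 2. [6*((-2*x) - 6) = -12] 6·(inner) — divide through by 6. So div: (-2*x) - 6 = -2.
Step 3. [(-2*x) - 6 = -2] common factor -2 (LHS and -2) — divide through, so factor: x + 3 = 1.
Step 4. [x + 3 = 1] subtract 3: x sits inside (… + 3), so sub: x = -2.

Answer: x ∈ {-2}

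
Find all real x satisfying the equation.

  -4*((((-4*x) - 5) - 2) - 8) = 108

Step 1. [-4*((((-4*x) - 5) - 2) - 8) = 108] divide by the outer -4. So div: (((-4*x) - 5) - 2) - 8 = -27.
Step 2. [(((-4*x) - 5) - 2) - 8 = -27] -8 is outermost — add 8 both sides, so sub: ((-4*x) - 5) - 2 = -19.
Step 3. [((-4*x) - 5) - 2 = -19] add 2: x sits inside (… - 2). So sub: (-4*x) - 5 = -17.
Step 4. [(-4*x) - 5 = -17] add 5: x sits inside (… - 5), so sub: -4*x = -12.
Step 5. [-4*x = -12] leading coefficient -4: divide by -4 ⇒ div: x = 3.

Answer: x ∈ {3}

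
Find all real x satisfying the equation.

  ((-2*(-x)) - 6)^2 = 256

Step 1. [((-2*(-x)) - 6)^2 = 256] LHS squared, RHS 256 ≥ 0: apply √ (±). So sqrt: (-2*(-x)) - 6 = 16 or -16.
Step 2. [(-2*(-x)) - 6 = 16 or -16] common factor -2 (LHS and 16 or -16) — divide through, so factor: (-x) + 3 = -8 or 8.
Step 3. [(-x) + 3 = -8 or 8] +3 is outermost — subtract 3 both sides, so sub: -x = -11 or 5.
Step 4. [-x = -11 or 5] leading − — multiply by −1. So neg: x = 11 or -5.

Answer: x ∈ {-5, 11}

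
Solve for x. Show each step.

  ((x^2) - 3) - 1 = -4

Step 1. [((x^2) - 3) - 1 = -4] 1 comes off first (add 1). So sub: (x^2) - 3 = -3.
Step 2. [(x^2) - 3 = -3] 3 comes off first (add 3), so sub: x^2 = 0.
Step 3. [x^2 = 0] LHS squared, RHS 0 ≥ 0: apply √ (±), so sqrt: x = 0.

Answer: x ∈ {0}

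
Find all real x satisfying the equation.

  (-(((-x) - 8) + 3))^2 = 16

Step 1. [(-(((-x) - 8) + 3))^2 = 16] 16 ≥ 0, LHS is (·)² — take ±√, so sqrt: -(((-x) - 8) + 3) = 4 or -4.
Step 2. [-(((-x) - 8) + 3) = 4 or -4] leading − — multiply by −1. So neg: ((-x) - 8) + 3 = -4 or 4.
Step 3. [((-x) - 8) + 3 = -4 or 4] peel the +3: subtract 3 from each side. So sub: (-x) - 8 = -7 or 1.
Step 4. [(-x) - 8 = -7 or 1] the outer -8 inverts by adding 8, so sub: -x = 1 or 9.
Step 5. [-x = 1 or 9] flip signs both sides, so neg: x = -1 or -9.

Answer: x ∈ {-9, -1}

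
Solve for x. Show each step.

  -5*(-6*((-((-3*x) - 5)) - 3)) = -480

Step 1. [-5*(-6*((-((-3*x) - 5)) - 3)) = -480] LHS = -5·(…); ÷-5 both sides. So div: -6*((-((-3*x) - 5)) - 3) = 96.
Step 2. [-6*((-((-3*x) - 5)) - 3) = 96] divide by the outer -6. So div: (-((-3*x) - 5)) - 3 = -16.
Step 3. [(-((-3*x) - 5)) - 3 = -16] peel the -3: add 3 from each side, so sub: -((-3*x) - 5) = -13.
Step 4. [-((-3*x) - 5) = -13] LHS negated; negate both sides. So neg: (-3*x) - 5 = 13.
Step 5. [(-3*x) - 5 = 13] -5 is outermost — add 5 both sides ⇒ sub: -3*x = 18.
Step 6. [-3*x = 18] -3·(inner) — divide through by -3 ⇒ div: x = -6.

Answer: x ∈ {-6}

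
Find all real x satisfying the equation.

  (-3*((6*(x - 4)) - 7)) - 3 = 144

Step 1. [(-3*((6*(x - 4)) - 7)) - 3 = 144] -3 is outermost — add 3 both sides ⇒ sub: -3*((6*(x - 4)) - 7) = 147.
Step 2. [-3*((6*(x - 4)) - 7) = 147] LHS = -3·(…); ÷-3 both sides ⇒ div: (6*(x - 4)) - 7 = -49.
Step 3. [(6*(x - 4)) - 7 = -49] add 7: x sits inside (… - 7) ⇒ sub: 6*(x - 4) = -42.
Step 4. [6*(x - 4) = -42] LHS = 6·(…); ÷6 both sides, so div: x - 4 = -7.
Step 5. [x - 4 = -7] add 4: x sits inside (… - 4) ⇒ sub: x = -3.

Answer: x ∈ {-3}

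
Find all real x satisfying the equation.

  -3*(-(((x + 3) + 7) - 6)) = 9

Step 1. [-3*(-(((x + 3) + 7) - 6)) = 9] -3·(inner) — divide through by -3, so div: -(((x + 3) + 7) - 6) = -3.
Step 2. [-(((x + 3) + 7) - 6) = -3] flip signs both sides. So neg: ((x + 3) + 7) - 6 = 3.
Step 3. [((x + 3) + 7) - 6 = 3] -6 is outermost — add 6 both sides ⇒ sub: (x + 3) + 7 = 9.
Step 4. [(x + 3) + 7 = 9] peel the +7: subtract 7 from each side ⇒ sub: x + 3 = 2.
Step 5. [x + 3 = 2] 3 comes off first (subtract 3), so sub: x = -1.

Answer: x ∈ {-1}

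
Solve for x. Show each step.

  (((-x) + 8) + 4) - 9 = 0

Step 1. [(((-x) + 8) + 4) - 9 = 0] peel the -9: add 9 from each side ⇒ sub: ((-x) + 8) + 4 = 9.
Step 2. [((-x) + 8) + 4 = 9] peel the +4: subtract 4 from each side. So sub: (-x) + 8 = 5.
Step 3. [(-x) + 8 = 5] peel the +8: subtract 8 from each side. So sub: -x = -3.
Step 4. [-x = -3] leading − — multiply by −1 ⇒ neg: x = 3.

Answer: x ∈ {3}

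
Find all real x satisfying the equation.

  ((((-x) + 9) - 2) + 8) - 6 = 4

Step 1. [((((-x) + 9) - 2) + 8) - 6 = 4] 6 comes off first (add 6). So sub: (((-x) + 9) - 2) + 8 = 10.
Step 2. [(((-x) + 9) - 2) + 8 = 10] the outer +8 inverts by subtracting 8, so sub: ((-x) + 9) - 2 = 2.
Step 3. [((-x) + 9) - 2 = 2] the outer -2 inverts by adding 2 ⇒ sub: (-x) + 9 = 4.
Step 4. [(-x) + 9 = 4] peel the +9: subtract 9 from each side ⇒ sub: -x = -5.
Step 5. [-x = -5] LHS negated; negate both sides. So neg: x = 5.

Answer: x ∈ {5}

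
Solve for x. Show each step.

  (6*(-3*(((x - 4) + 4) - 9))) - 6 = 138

Step 1. [(6*(-3*(((x - 4) + 4) - 9))) - 6 = 138] 6 | LHS and 6 | 138: pull 6 out, so factor: (-3*(((x - 4) + 4) - 9)) - 1 = 23.
Step 2. [(-3*(((x - 4) + 4) - 9)) - 1 = 23] peel the -1: add 1 from each side ⇒ sub: -3*(((x - 4) + 4) - 9) = 24.
Step 3. [-3*(((x - 4) + 4) - 9) = 24] LHS = -3·(…); ÷-3 both sides ⇒ div: ((x - 4) + 4) - 9 = -8.
Step 4. [((x - 4) + 4) - 9 = -8] the outer -9 inverts by adding 9, so sub: (x - 4) + 4 = 1.
Step 5. [(x - 4) + 4 = 1] the outer +4 inverts by subtracting 4 ⇒ sub: x - 4 = -3.
Step 6. [x - 4 = -3] add 4: x sits inside (… - 4), so sub: x = 1.

Answer: x ∈ {1}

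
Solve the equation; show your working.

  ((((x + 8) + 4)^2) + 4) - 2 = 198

Step 1. [((((x + 8) + 4)^2) + 4) - 2 = 198] -2 is outermost — add 2 both sides. So sub: (((x + 8) + 4)^2) + 4 = 200.
Step 2. [(((x + 8) + 4)^2) + 4 = 200] +4 is outermost — subtract 4 both sides ⇒ sub: ((x + 8) + 4)^2 = 196.
Step 3. [((x + 8) + 4)^2 = 196] LHS squared, RHS 196 ≥ 0: apply √ (±), so sqrt: (x + 8) + 4 = 14 or -14.
Step 4. [(x + 8) + 4 = 14 or -14] 4 comes off first (subtract 4). So sub: x + 8 = 10 or -18.
Step 5. [x + 8 = 10 or -18] +8 is outermost — subtract 8 both sides. So sub: x = 2 or -26.

Answer: x ∈ {-26, 2}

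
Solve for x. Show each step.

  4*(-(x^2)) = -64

Step 1. [4*(-(x^2)) = -64] leading coefficient 4: divide by 4, so div: -(x^2) = -16.
Step 2. [-(x^2) = -16] flip signs both sides, so neg: x^2 = 16.
Step 3. [x^2 = 16] √ both sides: 16 ≥ 0 gives two branches ⇒ sqrt: x = 4 or -4.

Answer: x ∈ {-4, 4}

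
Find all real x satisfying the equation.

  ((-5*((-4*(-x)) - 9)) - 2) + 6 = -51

Step 1. [((-5*((-4*(-x)) - 9)) - 2) + 6 = -51] peel the +6: subtract 6 from each side ⇒ sub: (-5*((-4*(-x)) - 9)) - 2 = -57.
Step 2. [(-5*((-4*(-x)) - 9)) - 2 = -57] peel the -2: add 2 from each side, so sub: -5*((-4*(-x)) - 9) = -55.
Step 3. [-5*((-4*(-x)) - 9) = -55] leading coefficient -5: divide by -5. So div: (-4*(-x)) - 9 = 11.
Step 4. [(-4*(-x)) - 9 = 11] add 9: x sits inside (… - 9), so sub: -4*(-x) = 20.
Step 5. [-4*(-x) = 20] LHS = -4·(…); ÷-4 both sides ⇒ div: -x = -5.
Step 6. [-x = -5] LHS negated; negate both sides. So neg: x = 5.

Answer: x ∈ {5}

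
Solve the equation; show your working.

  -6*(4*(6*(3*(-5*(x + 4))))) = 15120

Step 1. [-6*(4*(6*(3*(-5*(x + 4))))) = 15120] -6·(inner) — divide through by -6, so div: 4*(6*(3*(-5*(x + 4)))) = -2520.
Step 2. [4*(6*(3*(-5*(x + 4)))) = -2520] 4·(inner) — divide through by 4. So div: 6*(3*(-5*(x + 4))) = -630.
Step 3. [6*(3*(-5*(x + 4))) = -630] leading coefficient 6: divide by 6, so div: 3*(-5*(x + 4)) = -105.
Step 4. [3*(-5*(x + 4)) = -105] LHS = 3·(…); ÷3 both sides, so div: -5*(x + 4) = -35.
Step 5. [-5*(x + 4) = -35] -5 out front; divide by -5. So div: x + 4 = 7.
Step 6. [x + 4 = 7] subtract 4: x sits inside (… + 4) ⇒ sub: x = 3.

Answer: x ∈ {3}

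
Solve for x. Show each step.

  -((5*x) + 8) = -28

Step 1. [-((5*x) + 8) = -28] flip signs both sides. So neg: (5*x) + 8 = 28.
Step 2. [(5*x) + 8 = 28] peel the +8: subtract 8 from each side ⇒ sub: 5*x = 20.
Step 3. [5*x = 20] LHS = 5·(…); ÷5 both sides. So div: x = 4.

Answer: x ∈ {4}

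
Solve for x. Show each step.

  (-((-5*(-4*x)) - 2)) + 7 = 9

Step 1. [(-((-5*(-4*x)) - 2)) + 7 = 9] peel the +7: subtract 7 from each side ⇒ sub: -((-5*(-4*x)) - 2) = 2.
Step 2. [-((-5*(-4*x)) - 2) = 2] leading − — multiply by −1, so neg: (-5*(-4*x)) - 2 = -2.
Step 3. [(-5*(-4*x)) - 2 = -2] the outer -2 inverts by adding 2. So sub: -5*(-4*x) = 0.
Step 4. [-5*(-4*x) = 0] -5·(inner) — divide through by -5, so div: -4*x = 0.
Step 5. [-4*x = 0] -4 out front; divide by -4, so div: x = 0.

Answer: x ∈ {0}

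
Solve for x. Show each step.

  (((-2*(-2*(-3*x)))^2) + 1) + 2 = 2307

Step 1. [(((-2*(-2*(-3*x)))^2) + 1) + 2 = 2307] the outer +2 inverts by subtracting 2 ⇒ sub: ((-2*(-2*(-3*x)))^2) + 1 = 2305.
Step 2. [((-2*(-2*(-3*x)))^2) + 1 = 2305] peel the +1: subtract 1 from each side. So sub: (-2*(-2*(-3*x)))^2 = 2304.
Step 3. [(-2*(-2*(-3*x)))^2 = 2304] LHS squared, RHS 2304 ≥ 0: apply √ (±), so sqrt: -2*(-2*(-3*x)) = 48 or -48.
Step 4. [-2*(-2*(-3*x)) = 48 or -48] -2 out front; divide by -2 ⇒ div: -2*(-3*x) = -24 or 24.
Step 5. [-2*(-3*x) = -24 or 24] -2 out front; divide by -2, so div: -3*x = 12 or -12.
Step 6. [-3*x = 12 or -12] -3 out front; divide by -3, so div: x = -4 or 4.

Answer: x ∈ {-4, 4}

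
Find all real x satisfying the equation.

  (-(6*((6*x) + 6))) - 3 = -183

Step 1. [(-(6*((6*x) + 6))) - 3 = -183] add 3: x sits inside (… - 3), so sub: -(6*((6*x) + 6)) = -180.
Step 2. [-(6*((6*x) + 6)) = -180] LHS negated; negate both sides ⇒ neg: 6*((6*x) + 6) = 180.
Step 3. [6*((6*x) + 6) = 180] divide by the outer 6. So div: (6*x) + 6 = 30.
Step 4. [(6*x) + 6 = 30] peel the +6: subtract 6 from each side ⇒ sub: 6*x = 24.
Step 5. [6*x = 24] 6 out front; divide by 6. So div: x = 4.

Answer: x ∈ {4}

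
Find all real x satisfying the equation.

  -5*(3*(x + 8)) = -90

Step 1. [-5*(3*(x + 8)) = -90] -5 out front; divide by -5 ⇒ div: 3*(x + 8) = 18.
Step 2. [3*(x + 8) = 18] leading coefficient 3: divide by 3, so div: x + 8 = 6.
Step 3. [x + 8 = 6] peel the +8: subtract 8 from each side, so sub: x = -2.

Answer: x ∈ {-2}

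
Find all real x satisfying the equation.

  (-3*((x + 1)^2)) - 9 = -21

Step 1. [(-3*((x + 1)^2)) - 9 = -21] -3 | LHS and -3 | -21: pull -3 out ⇒ factor: ((x + 1)^2) + 3 = 7.
Step 2. [((x + 1)^2) + 3 = 7] +3 is outermost — subtract 3 both sides ⇒ sub: (x + 1)^2 = 4.
Step 3. [(x + 1)^2 = 4] √ both sides: 4 ≥ 0 gives two branches. So sqrt: x + 1 = 2 or -2.
Step 4. [x + 1 = 2 or -2] the outer +1 inverts by subtracting 1. So sub: x = 1 or -3.

Answer: x ∈ {-3, 1}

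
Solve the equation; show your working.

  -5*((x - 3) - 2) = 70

Step 1. [-5*((x - 3) - 2) = 70] divide by the outer -5. So div: (x - 3) - 2 = -14.
Step 2. [(x - 3) - 2 = -14] -2 is outermost — add 2 both sides ⇒ sub: x - 3 = -12.
Step 3. [x - 3 = -12] 3 comes off first (add 3), so sub: x = -9.

Answer: x ∈ {-9}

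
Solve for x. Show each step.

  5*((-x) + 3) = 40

Step 1. [5*((-x) + 3) = 40] 5 out front; divide by 5 ⇒ div: (-x) + 3 = 8.
Step 2. [(-x) + 3 = 8] the outer +3 inverts by subtracting 3 ⇒ sub: -x = 5.
Step 3. [-x = 5] LHS negated; negate both sides ⇒ neg: x = -5.

Answer: x ∈ {-5}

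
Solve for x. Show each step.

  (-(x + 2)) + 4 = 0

Step 1. [(-(x + 2)) + 4 = 0] 4 comes off first (subtract 4), so sub: -(x + 2) = -4.
Step 2. [-(x + 2) = -4] leading − — multiply by −1, so neg: x + 2 = 4.
Step 3. [x + 2 = 4] +2 is outermost — subtract 2 both sides, so sub: x = 2.

Answer: x ∈ {2}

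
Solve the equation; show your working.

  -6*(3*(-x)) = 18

Step 1. [-6*(3*(-x)) = 18] divide by the outer -6 ⇒ div: 3*(-x) = -3.
Step 2. [3*(-x) = -3] leading coefficient 3: divide by 3 ⇒ div: -x = -1.
Step 3. [-x = -1] flip signs both sides, so neg: x = 1.

Answer: x ∈ {1}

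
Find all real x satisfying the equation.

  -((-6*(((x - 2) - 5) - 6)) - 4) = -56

Step 1. [-((-6*(((x - 2) - 5) - 6)) - 4) = -56] leading − — multiply by −1. So neg: (-6*(((x - 2) - 5) - 6)) - 4 = 56.
Step 2. [(-6*(((x - 2) - 5) - 6)) - 4 = 56] peel the -4: add 4 from each side ⇒ sub: -6*(((x - 2) - 5) - 6) = 60.
Step 3. [-6*(((x - 2) - 5) - 6) = 60] leading coefficient -6: divide by -6. So div: ((x - 2) - 5) - 6 = -10.
Step 4. [((x - 2) - 5) - 6 = -10] add 6: x sits inside (… - 6) ⇒ sub: (x - 2) - 5 = -4.
Step 5. [(x - 2) - 5 = -4] the outer -5 inverts by adding 5. So sub: x - 2 = 1.
Step 6. [x - 2 = 1] the outer -2 inverts by adding 2, so sub: x = 3.

Answer: x ∈ {3}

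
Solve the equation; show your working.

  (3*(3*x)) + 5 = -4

Step 1. [(3*(3*x)) + 5 = -4] peel the +5: subtract 5 from each side. So sub: 3*(3*x) = -9.
Step 2. [3*(3*x) = -9] LHS = 3·(…); ÷3 both sides. So div: 3*x = -3.
Step 3. [3*x = -3] 3·(inner) — divide through by 3. So div: x = -1.

Answer: x ∈ {-1}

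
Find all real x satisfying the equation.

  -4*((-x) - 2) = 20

Step 1. [-4*((-x) - 2) = 20] divide by the outer -4 ⇒ div: (-x) - 2 = -5.
Step 2. [(-x) - 2 = -5] add 2: x sits inside (… - 2). So sub: -x = -3.
Step 3. [-x = -3] leading − — multiply by −1, so neg: x = 3.

Answer: x ∈ {3}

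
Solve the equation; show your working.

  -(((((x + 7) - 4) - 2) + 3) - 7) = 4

Step 1. [-(((((x + 7) - 4) - 2) + 3) - 7) = 4] flip signs both sides, so neg: ((((x + 7) - 4) - 2) + 3) - 7 = -4.
Step 2. [((((x + 7) - 4) - 2) + 3) - 7 = -4] the outer -7 inverts by adding 7, so sub: (((x + 7) - 4) - 2) + 3 = 3.
Step 3. [(((x + 7) - 4) - 2) + 3 = 3] 3 comes off first (subtract 3). So sub: ((x + 7) - 4) - 2 = 0.
Step 4. [((x + 7) - 4) - 2 = 0] 2 comes off first (add 2) ⇒ sub: (x + 7) - 4 = 2.
Step 5. [(x + 7) - 4 = 2] 4 comes off first (add 4), so sub: x + 7 = 6.
Step 6. [x + 7 = 6] peel the +7: subtract 7 from each side, so sub: x = -1.

Answer: x ∈ {-1}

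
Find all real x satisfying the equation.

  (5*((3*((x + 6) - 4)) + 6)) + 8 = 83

Step 1. [(5*((3*((x + 6) - 4)) + 6)) + 8 = 83] 8 comes off first (subtract 8). So sub: 5*((3*((x + 6) - 4)) + 6) = 75.
Step 2. [5*((3*((x + 6) - 4)) + 6) = 75] divide by the outer 5. So div: (3*((x + 6) - 4)) + 6 = 15.
Step 3. [(3*((x + 6) - 4)) + 6 = 15] common factor 3 (LHS and 15) — divide through. So factor: ((x + 6) - 4) + 2 = 5.
Step 4. [((x + 6) - 4) + 2 = 5] subtract 2: x sits inside (… + 2) ⇒ sub: (x + 6) - 4 = 3.
Step 5. [(x + 6) - 4 = 3] add 4: x sits inside (… - 4), so sub: x + 6 = 7.
Step 6. [x + 6 = 7] peel the +6: subtract 6 from each side. So sub: x = 1.

Answer: x ∈ {1}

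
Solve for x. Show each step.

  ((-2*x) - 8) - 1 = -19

Step 1. [((-2*x) - 8) - 1 = -19] -1 is outermost — add 1 both sides, so sub: (-2*x) - 8 = -18.
Step 2. [(-2*x) - 8 = -18] peel the -8: add 8 from each side. So sub: -2*x = -10.
Step 3. [-2*x = -10] -2 out front; divide by -2 ⇒ div: x = 5.

Answer: x ∈ {5}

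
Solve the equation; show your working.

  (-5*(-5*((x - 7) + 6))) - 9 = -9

Step 1. [(-5*(-5*((x - 7) + 6))) - 9 = -9] peel the -9: add 9 from each side ⇒ sub: -5*(-5*((x - 7) + 6)) = 0.
Step 2. [-5*(-5*((x - 7) + 6)) = 0] divide by the outer -5. So div: -5*((x - 7) + 6) = 0.
Step 3. [-5*((x - 7) + 6) = 0] divide by the outer -5 ⇒ div: (x - 7) + 6 = 0.
Step 4. [(x - 7) + 6 = 0] subtract 6: x sits inside (… + 6). So sub: x - 7 = -6.
Step 5. [x - 7 = -6] add 7: x sits inside (… - 7) ⇒ sub: x = 1.

Answer: x ∈ {1}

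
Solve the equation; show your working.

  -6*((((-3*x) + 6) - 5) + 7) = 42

Step 1. [-6*((((-3*x) + 6) - 5) + 7) = 42] leading coefficient -6: divide by -6 ⇒ div: (((-3*x) + 6) - 5) + 7 = -7.
Step 2. [(((-3*x) + 6) - 5) + 7 = -7] the outer +7 inverts by subtracting 7 ⇒ sub: ((-3*x) + 6) - 5 = -14.
Step 3. [((-3*x) + 6) - 5 = -14] peel the -5: add 5 from each side. So sub: (-3*x) + 6 = -9.
Step 4. [(-3*x) + 6 = -9] peel the +6: subtract 6 from each side ⇒ sub: -3*x = -15.
Step 5. [-3*x = -15] -3 out front; divide by -3, so div: x = 5.

Answer: x ∈ {5}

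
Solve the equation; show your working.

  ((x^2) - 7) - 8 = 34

Step 1. [((x^2) - 7) - 8 = 34] -8 is outermost — add 8 both sides ⇒ sub: (x^2) - 7 = 42.
Step 2. [(x^2) - 7 = 42] add 7: x sits inside (… - 7), so sub: x^2 = 49.
Step 3. [x^2 = 49] LHS squared, RHS 49 ≥ 0: apply √ (±). So sqrt: x = 7 or -7.

Answer: x ∈ {-7, 7}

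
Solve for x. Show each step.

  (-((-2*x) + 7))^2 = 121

Step 1. [(-((-2*x) + 7))^2 = 121] 121 ≥ 0, LHS is (·)² — take ±√, so sqrt: -((-2*x) + 7) = 11 or -11.
Step 2. [-((-2*x) + 7) = 11 or -11] flip signs both sides, so neg: (-2*x) + 7 = -11 or 11.
Step 3. [(-2*x) + 7 = -11 or 11] peel the +7: subtract 7 from each side ⇒ sub: -2*x = -18 or 4.
Step 4. [-2*x = -18 or 4] LHS = -2·(…); ÷-2 both sides ⇒ div: x = 9 or -2.

Answer: x ∈ {-2, 9}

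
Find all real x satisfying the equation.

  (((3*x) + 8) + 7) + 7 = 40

Step 1. [(((3*x) + 8) + 7) + 7 = 40] +7 is outermost — subtract 7 both sides, so sub: ((3*x) + 8) + 7 = 33.
Step 2. [((3*x) + 8) + 7 = 33] +7 is outermost — subtract 7 both sides ⇒ sub: (3*x) + 8 = 26.
Step 3. [(3*x) + 8 = 26] the outer +8 inverts by subtracting 8. So sub: 3*x = 18.
Step 4. [3*x = 18] LHS = 3·(…); ÷3 both sides. So div: x = 6.

Answer: x ∈ {6}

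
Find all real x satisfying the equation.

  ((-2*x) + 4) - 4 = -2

Step 1. [((-2*x) + 4) - 4 = -2] -4 is outermost — add 4 both sides, so sub: (-2*x) + 4 = 2.
Step 2. [(-2*x) + 4 = 2] subtract 4: x sits inside (… + 4) ⇒ sub: -2*x = -2.
Step 3. [-2*x = -2] divide by the outer -2. So div: x = 1.

Answer: x ∈ {1}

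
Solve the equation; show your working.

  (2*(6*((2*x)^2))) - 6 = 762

Step 1. [(2*(6*((2*x)^2))) - 6 = 762] 2 divides every term; factor it out, so factor: (6*((2*x)^2)) - 3 = 381.
Step 2. [(6*((2*x)^2)) - 3 = 381] the outer -3 inverts by adding 3, so sub: 6*((2*x)^2) = 384.
Step 3. [6*((2*x)^2) = 384] LHS = 6·(…); ÷6 both sides. So div: (2*x)^2 = 64.
Step 4. [(2*x)^2 = 64] LHS squared, RHS 64 ≥ 0: apply √ (±), so sqrt: 2*x = 8 or -8.
Step 5. [2*x = 8 or -8] divide by the outer 2, so div: x = 4 or -4.

Answer: x ∈ {-4, 4}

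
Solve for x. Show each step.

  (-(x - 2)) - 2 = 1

Step 1. [(-(x - 2)) - 2 = 1] add 2: x sits inside (… - 2) ⇒ sub: -(x - 2) = 3.
Step 2. [-(x - 2) = 3] leading − — multiply by −1, so neg: x - 2 = -3.
Step 3. [x - 2 = -3] the outer -2 inverts by adding 2. So sub: x = -1.

Answer: x ∈ {-1}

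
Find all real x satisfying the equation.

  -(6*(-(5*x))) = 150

Step 1. [-(6*(-(5*x))) = 150] flip signs both sides ⇒ neg: 6*(-(5*x)) = -150.
Step 2. [6*(-(5*x)) = -150] 6·(inner) — divide through by 6 ⇒ div: -(5*x) = -25.
Step 3. [-(5*x) = -25] flip signs both sides, so neg: 5*x = 25.
Step 4. [5*x = 25] 5·(inner) — divide through by 5 ⇒ div: x = 5.

Answer: x ∈ {5}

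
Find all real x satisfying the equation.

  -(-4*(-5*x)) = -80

Step 1. [-(-4*(-5*x)) = -80] leading − — multiply by −1 ⇒ neg: -4*(-5*x) = 80.
Step 2. [-4*(-5*x) = 80] -4·(inner) — divide through by -4, so div: -5*x = -20.
Step 3. [-5*x = -20] LHS = -5·(…); ÷-5 both sides, so div: x = 4.

Answer: x ∈ {4}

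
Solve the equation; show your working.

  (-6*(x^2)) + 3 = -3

Step 1. [(-6*(x^2)) + 3 = -3] the outer +3 inverts by subtracting 3, so sub: -6*(x^2) = -6.
Step 2. [-6*(x^2) = -6] -6·(inner) — divide through by -6, so div: x^2 = 1.
Step 3. [x^2 = 1] √ both sides: 1 ≥ 0 gives two branches, so sqrt: x = 1 or -1.

Answer: x ∈ {-1, 1}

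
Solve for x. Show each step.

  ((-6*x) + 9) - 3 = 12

Step 1. [((-6*x) + 9) - 3 = 12] peel the -3: add 3 from each side ⇒ sub: (-6*x) + 9 = 15.
Step 2. [(-6*x) + 9 = 15] 9 comes off first (subtract 9). So sub: -6*x = 6.
Step 3. [-6*x = 6] leading coefficient -6: divide by -6 ⇒ div: x = -1.

Answer: x ∈ {-1}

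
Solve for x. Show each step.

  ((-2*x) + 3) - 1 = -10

Step 1. [((-2*x) + 3) - 1 = -10] add 1: x sits inside (… - 1). So sub: (-2*x) + 3 = -9.
Step 2. [(-2*x) + 3 = -9] subtract 3: x sits inside (… + 3). So sub: -2*x = -12.
Step 3. [-2*x = -12] leading coefficient -2: divide by -2. So div: x = 6.

Answer: x ∈ {6}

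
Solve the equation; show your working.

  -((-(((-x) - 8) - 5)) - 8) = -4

Step 1. [-((-(((-x) - 8) - 5)) - 8) = -4] leading − — multiply by −1. So neg: (-(((-x) - 8) - 5)) - 8 = 4.
Step 2. [(-(((-x) - 8) - 5)) - 8 = 4] 8 comes off first (add 8). So sub: -(((-x) - 8) - 5) = 12.
Step 3. [-(((-x) - 8) - 5) = 12] flip signs both sides. So neg: ((-x) - 8) - 5 = -12.
Step 4. [((-x) - 8) - 5 = -12] add 5: x sits inside (… - 5), so sub: (-x) - 8 = -7.
Step 5. [(-x) - 8 = -7] the outer -8 inverts by adding 8. So sub: -x = 1.
Step 6. [-x = 1] flip signs both sides. So neg: x = -1.

Answer: x ∈ {-1}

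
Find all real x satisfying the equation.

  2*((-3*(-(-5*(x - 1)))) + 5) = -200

Step 1. [2*((-3*(-(-5*(x - 1)))) + 5) = -200] divide by the outer 2 ⇒ div: (-3*(-(-5*(x - 1)))) + 5 = -100.
Step 2. [(-3*(-(-5*(x - 1)))) + 5 = -100] +5 is outermost — subtract 5 both sides ⇒ sub: -3*(-(-5*(x - 1))) = -105.
Step 3. [-3*(-(-5*(x - 1))) = -105] LHS = -3·(…); ÷-3 both sides ⇒ div: -(-5*(x - 1)) = 35.
Step 4. [-(-5*(x - 1)) = 35] LHS negated; negate both sides ⇒ neg: -5*(x - 1) = -35.
Step 5. [-5*(x - 1) = -35] LHS = -5·(…); ÷-5 both sides, so div: x - 1 = 7.
Step 6. [x - 1 = 7] -1 is outermost — add 1 both sides, so sub: x = 8.

Answer: x ∈ {8}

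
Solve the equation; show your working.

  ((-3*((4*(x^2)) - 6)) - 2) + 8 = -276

Step 1. [((-3*((4*(x^2)) - 6)) - 2) + 8 = -276] 8 comes off first (subtract 8). So sub: (-3*((4*(x^2)) - 6)) - 2 = -284.
Step 2. [(-3*((4*(x^2)) - 6)) - 2 = -284] 2 comes off first (add 2), so sub: -3*((4*(x^2)) - 6) = -282.
Step 3. [-3*((4*(x^2)) - 6) = -282] divide by the outer -3 ⇒ div: (4*(x^2)) - 6 = 94.
Step 4. [(4*(x^2)) - 6 = 94] add 6: x sits inside (… - 6) ⇒ sub: 4*(x^2) = 100.
Step 5. [4*(x^2) = 100] 4 out front; divide by 4. So div: x^2 = 25.
Step 6. [x^2 = 25] √ both sides: 25 ≥ 0 gives two branches, so sqrt: x = 5 or -5.

Answer: x ∈ {-5, 5}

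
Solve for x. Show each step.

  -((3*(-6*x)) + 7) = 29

Step 1. [-((3*(-6*x)) + 7) = 29] LHS negated; negate both sides, so neg: (3*(-6*x)) + 7 = -29.
Step 2. [(3*(-6*x)) + 7 = -29] peel the +7: subtract 7 from each side ⇒ sub: 3*(-6*x) = -36.
Step 3. [3*(-6*x) = -36] LHS = 3·(…); ÷3 both sides. So div: -6*x = -12.
Step 4. [-6*x = -12] leading coefficient -6: divide by -6 ⇒ div: x = 2.

Answer: x ∈ {2}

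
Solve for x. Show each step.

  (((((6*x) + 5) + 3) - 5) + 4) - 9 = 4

Step 1. [(((((6*x) + 5) + 3) - 5) + 4) - 9 = 4] 9 comes off first (add 9). So sub: ((((6*x) + 5) + 3) - 5) + 4 = 13.
Step 2. [((((6*x) + 5) + 3) - 5) + 4 = 13] 4 comes off first (subtract 4) ⇒ sub: (((6*x) + 5) + 3) - 5 = 9.
Step 3. [(((6*x) + 5) + 3) - 5 = 9] 5 comes off first (add 5). So sub: ((6*x) + 5) + 3 = 14.
Step 4. [((6*x) + 5) + 3 = 14] +3 is outermost — subtract 3 both sides ⇒ sub: (6*x) + 5 = 11.
Step 5. [(6*x) + 5 = 11] peel the +5: subtract 5 from each side, so sub: 6*x = 6.
Step 6. [6*x = 6] leading coefficient 6: divide by 6, so div: x = 1.

Answer: x ∈ {1}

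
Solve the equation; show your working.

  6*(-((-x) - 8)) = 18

Step 1. [6*(-((-x) - 8)) = 18] 6·(inner) — divide through by 6, so div: -((-x) - 8) = 3.
Step 2. [-((-x) - 8) = 3] LHS negated; negate both sides ⇒ neg: (-x) - 8 = -3.
Step 3. [(-x) - 8 = -3] the outer -8 inverts by adding 8, so sub: -x = 5.
Step 4. [-x = 5] LHS negated; negate both sides, so neg: x = -5.

Answer: x ∈ {-5}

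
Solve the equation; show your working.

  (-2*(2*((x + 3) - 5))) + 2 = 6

Step 1. [(-2*(2*((x + 3) - 5))) + 2 = 6] common factor -2 (LHS and 6) — divide through. So factor: (2*((x + 3) - 5)) - 1 = -3.
Step 2. [(2*((x + 3) - 5)) - 1 = -3] -1 is outermost — add 1 both sides ⇒ sub: 2*((x + 3) - 5) = -2.
Step 3. [2*((x + 3) - 5) = -2] leading coefficient 2: divide by 2, so div: (x + 3) - 5 = -1.
Step 4. [(x + 3) - 5 = -1] 5 comes off first (add 5) ⇒ sub: x + 3 = 4.
Step 5. [x + 3 = 4] 3 comes off first (subtract 3). So sub: x = 1.

Answer: x ∈ {1}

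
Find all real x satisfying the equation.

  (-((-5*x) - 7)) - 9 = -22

Step 1. [(-((-5*x) - 7)) - 9 = -22] add 9: x sits inside (… - 9). So sub: -((-5*x) - 7) = -13.
Step 2. [-((-5*x) - 7) = -13] leading − — multiply by −1 ⇒ neg: (-5*x) - 7 = 13.
Step 3. [(-5*x) - 7 = 13] the outer -7 inverts by adding 7, so sub: -5*x = 20.
Step 4. [-5*x = 20] divide by the outer -5 ⇒ div: x = -4.

Answer: x ∈ {-4}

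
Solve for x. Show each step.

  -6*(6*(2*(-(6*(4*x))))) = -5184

Step 1. [-6*(6*(2*(-(6*(4*x))))) = -5184] leading coefficient -6: divide by -6. So div: 6*(2*(-(6*(4*x)))) = 864.
Step 2. [6*(2*(-(6*(4*x)))) = 864] leading coefficient 6: divide by 6. So div: 2*(-(6*(4*x))) = 144.
Step 3. [2*(-(6*(4*x))) = 144] divide by the outer 2. So div: -(6*(4*x)) = 72.
Step 4. [-(6*(4*x)) = 72] leading − — multiply by −1, so neg: 6*(4*x) = -72.
Step 5. [6*(4*x) = -72] leading coefficient 6: divide by 6. So div: 4*x = -12.
Step 6. [4*x = -12] leading coefficient 4: divide by 4, so div: x = -3.

Answer: x ∈ {-3}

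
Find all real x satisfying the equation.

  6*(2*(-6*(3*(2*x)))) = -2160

Step 1. [6*(2*(-6*(3*(2*x)))) = -2160] leading coefficient 6: divide by 6 ⇒ div: 2*(-6*(3*(2*x))) = -360.
Step 2. [2*(-6*(3*(2*x))) = -360] 2 out front; divide by 2. So div: -6*(3*(2*x)) = -180.
Step 3. [-6*(3*(2*x)) = -180] divide by the outer -6. So div: 3*(2*x) = 30.
Step 4. [3*(2*x) = 30] 3·(inner) — divide through by 3, so div: 2*x = 10.
Step 5. [2*x = 10] LHS = 2·(…); ÷2 both sides. So div: x = 5.

Answer: x ∈ {5}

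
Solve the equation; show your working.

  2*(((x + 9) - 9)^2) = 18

Step 1. [2*(((x + 9) - 9)^2) = 18] 2 out front; divide by 2, so div: ((x + 9) - 9)^2 = 9.
Step 2. [((x + 9) - 9)^2 = 9] 9 ≥ 0, LHS is (·)² — take ±√ ⇒ sqrt: (x + 9) - 9 = 3 or -3.
Step 3. [(x + 9) - 9 = 3 or -3] the outer -9 inverts by adding 9, so sub: x + 9 = 12 or 6.
Step 4. [x + 9 = 12 or 6] +9 is outermost — subtract 9 both sides. So sub: x = 3 or -3.

Answer: x ∈ {-3, 3}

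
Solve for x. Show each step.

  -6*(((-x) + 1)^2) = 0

Step 1. [-6*(((-x) + 1)^2) = 0] leading coefficient -6: divide by -6 ⇒ div: ((-x) + 1)^2 = 0.
Step 2. [((-x) + 1)^2 = 0] √ both sides: 0 ≥ 0 gives two branches ⇒ sqrt: (-x) + 1 = 0.
Step 3. [(-x) + 1 = 0] subtract 1: x sits inside (… + 1), so sub: -x = -1.
Step 4. [-x = -1] flip signs both sides. So neg: x = 1.

Answer: x ∈ {1}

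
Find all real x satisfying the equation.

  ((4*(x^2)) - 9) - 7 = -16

Step 1. [((4*(x^2)) - 9) - 7 = -16] 7 comes off first (add 7), so sub: (4*(x^2)) - 9 = -9.
Step 2. [(4*(x^2)) - 9 = -9] -9 is outermost — add 9 both sides. So sub: 4*(x^2) = 0.
Step 3. [4*(x^2) = 0] divide by the outer 4. So div: x^2 = 0.
Step 4. [x^2 = 0] LHS squared, RHS 0 ≥ 0: apply √ (±). So sqrt: x = 0.

Answer: x ∈ {0}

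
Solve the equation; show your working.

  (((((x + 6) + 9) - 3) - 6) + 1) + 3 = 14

Step 1. [(((((x + 6) + 9) - 3) - 6) + 1) + 3 = 14] +3 is outermost — subtract 3 both sides ⇒ sub: ((((x + 6) + 9) - 3) - 6) + 1 = 11.
Step 2. [((((x + 6) + 9) - 3) - 6) + 1 = 11] the outer +1 inverts by subtracting 1. So sub: (((x + 6) + 9) - 3) - 6 = 10.
Step 3. [(((x + 6) + 9) - 3) - 6 = 10] peel the -6: add 6 from each side ⇒ sub: ((x + 6) + 9) - 3 = 16.
Step 4. [((x + 6) + 9) - 3 = 16] 3 comes off first (add 3) ⇒ sub: (x + 6) + 9 = 19.
Step 5. [(x + 6) + 9 = 19] the outer +9 inverts by subtracting 9. So sub: x + 6 = 10.
Step 6. [x + 6 = 10] 6 comes off first (subtract 6). So sub: x = 4.

Answer: x ∈ {4}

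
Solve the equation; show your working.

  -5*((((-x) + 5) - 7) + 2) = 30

Step 1. [-5*((((-x) + 5) - 7) + 2) = 30] -5·(inner) — divide through by -5, so div: (((-x) + 5) - 7) + 2 = -6.
Step 2. [(((-x) + 5) - 7) + 2 = -6] the outer +2 inverts by subtracting 2. So sub: ((-x) + 5) - 7 = -8.
Step 3. [((-x) + 5) - 7 = -8] the outer -7 inverts by adding 7. So sub: (-x) + 5 = -1.
Step 4. [(-x) + 5 = -1] the outer +5 inverts by subtracting 5. So sub: -x = -6.
Step 5. [-x = -6] LHS negated; negate both sides, so neg: x = 6.

Answer: x ∈ {6}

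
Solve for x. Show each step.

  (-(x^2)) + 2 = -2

Step 1. [(-(x^2)) + 2 = -2] +2 is outermost — subtract 2 both sides, so sub: -(x^2) = -4.
Step 2. [-(x^2) = -4] LHS negated; negate both sides ⇒ neg: x^2 = 4.
Step 3. [x^2 = 4] √ both sides: 4 ≥ 0 gives two branches ⇒ sqrt: x = 2 or -2.

Answer: x ∈ {-2, 2}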